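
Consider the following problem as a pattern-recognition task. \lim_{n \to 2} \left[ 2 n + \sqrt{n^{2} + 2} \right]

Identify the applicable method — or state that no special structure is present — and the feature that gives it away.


Method: no special technique — nothing blocks direct substitution at 2: plug in and finish.


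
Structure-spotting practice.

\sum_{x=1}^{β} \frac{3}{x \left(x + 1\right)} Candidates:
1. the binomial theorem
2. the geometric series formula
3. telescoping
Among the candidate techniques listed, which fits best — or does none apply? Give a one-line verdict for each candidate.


Method: telescoping — integer-spaced poles in \frac{3}{x \left(x + 1\right)} are the telescoping signature in disguise.
- the binomial theorem — the terms do not reassemble into a binomial power.
- the geometric series formula: the term-to-term ratio drifts with the index — the one thing the geometric formula cannot absorb.
- telescoping — yes, a natural case for it.


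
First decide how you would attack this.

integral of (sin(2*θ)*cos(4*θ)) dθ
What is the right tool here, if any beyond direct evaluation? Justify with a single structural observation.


Method: a trigonometric identity — cross-frequency products like sin(2*θ)*cos(4*θ) are the textbook product-to-sum case — the identity converts them to directly integrable sinusoids.


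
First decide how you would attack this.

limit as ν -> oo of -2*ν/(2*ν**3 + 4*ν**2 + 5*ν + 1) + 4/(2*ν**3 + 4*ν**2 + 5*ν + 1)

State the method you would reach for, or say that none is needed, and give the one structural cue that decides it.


Best approach: dominant-term comparison — divide by the highest power of ν present: lower-order terms vanish and the dominant ratio remains. l'Hôpital's at-infinity variant applies to the expression viewed as a single quotient; the leading-term comparison is the direct route.


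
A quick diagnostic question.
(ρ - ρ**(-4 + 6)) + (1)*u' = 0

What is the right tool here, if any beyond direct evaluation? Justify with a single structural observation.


Technique: no special technique — the slope is a function of ρ alone, so integrate both sides directly.


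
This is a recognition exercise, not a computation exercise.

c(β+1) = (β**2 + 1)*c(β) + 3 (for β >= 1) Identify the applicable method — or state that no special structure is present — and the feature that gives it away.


Technique: a summation factor — because the multiplier β**2 + 1 is index-dependent, divide through by its running product and sum the resulting differences.


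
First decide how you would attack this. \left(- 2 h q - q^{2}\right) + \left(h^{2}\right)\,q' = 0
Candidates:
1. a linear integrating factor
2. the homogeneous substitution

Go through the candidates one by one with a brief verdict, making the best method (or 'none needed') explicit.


Method: the homogeneous substitution — the slope's numerator and denominator share total degree; set v = q/h and the equation drops to separable form. Rearranged, this also fits the Bernoulli template directly; the homogeneous substitution reads the structure without the rearrangement.
- a linear integrating factor — a nonlinear term in the unknown puts this outside the integrating-factor template.
- the homogeneous substitution: yes — fits the structure here.


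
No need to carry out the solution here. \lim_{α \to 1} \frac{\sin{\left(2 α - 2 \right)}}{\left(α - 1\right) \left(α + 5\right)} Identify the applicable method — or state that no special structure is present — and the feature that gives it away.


Verdict: l'Hôpital's rule (0/0) — the 0/0 form at 1 is the signature situation for l'Hôpital's rule. A local series expansion at the point resolves it as well; the rule is the packaged version of that step.


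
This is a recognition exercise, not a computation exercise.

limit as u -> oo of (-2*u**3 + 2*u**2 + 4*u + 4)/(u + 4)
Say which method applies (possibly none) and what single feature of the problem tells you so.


Technique: dominant-term comparison — divide by the highest power of u present: lower-order terms vanish and the dominant ratio remains. As a single quotient, the ∞/∞ shape would yield to repeated differentiation as well — the growth comparison gets there in one look.


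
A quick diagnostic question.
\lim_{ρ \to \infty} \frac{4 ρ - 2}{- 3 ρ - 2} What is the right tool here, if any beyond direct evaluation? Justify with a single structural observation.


Verdict: dominant-term comparison — divide by the highest power of ρ present: lower-order terms vanish and the dominant ratio remains. l'Hôpital's at-infinity variant applies to the expression viewed as a single quotient; the leading-term comparison is the direct route.


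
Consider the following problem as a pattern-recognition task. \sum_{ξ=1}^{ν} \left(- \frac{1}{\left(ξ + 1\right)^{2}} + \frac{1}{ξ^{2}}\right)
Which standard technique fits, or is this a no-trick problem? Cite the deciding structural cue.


Verdict: telescoping — a difference of consecutive values of one function (\frac{1}{ξ^{2}} at one index and the next) — telescoping by construction.


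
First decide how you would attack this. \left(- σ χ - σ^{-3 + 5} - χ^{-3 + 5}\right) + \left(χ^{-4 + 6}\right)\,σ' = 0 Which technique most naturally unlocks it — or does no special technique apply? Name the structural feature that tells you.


Verdict: the homogeneous substitution — the slope is degree-zero homogeneous: the ratio substitution v = σ/χ collapses it.


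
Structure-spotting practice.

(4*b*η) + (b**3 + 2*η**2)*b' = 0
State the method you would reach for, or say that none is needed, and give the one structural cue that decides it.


Method: the exact-equation method — because the two cross partials coincide, the form is conservative as written — recover its potential in (η, b).


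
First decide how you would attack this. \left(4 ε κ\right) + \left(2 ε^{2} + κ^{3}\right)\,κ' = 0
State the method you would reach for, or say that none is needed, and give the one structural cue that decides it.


Best approach: the exact-equation method — the compatibility test passes: the κ-derivative of 4 ε κ matches the ε-derivative of 2 ε^{2} + κ^{3}, so integrate a potential.


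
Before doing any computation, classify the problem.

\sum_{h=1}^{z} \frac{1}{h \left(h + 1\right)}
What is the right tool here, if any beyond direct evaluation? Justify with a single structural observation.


Diagnosis: telescoping — \frac{1}{h \left(h + 1\right)} decomposes into shift-paired simple fractions; the series telescopes to finitely many boundary pieces.


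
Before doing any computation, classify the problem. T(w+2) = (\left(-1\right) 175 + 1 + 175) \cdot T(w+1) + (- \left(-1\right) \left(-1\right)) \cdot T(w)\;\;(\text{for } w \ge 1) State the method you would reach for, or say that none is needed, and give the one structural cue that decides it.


Diagnosis: the characteristic-root method — the recurrence is linear and homogeneous with constant coefficients, so the ansatz r^w turns it into a polynomial equation for r.


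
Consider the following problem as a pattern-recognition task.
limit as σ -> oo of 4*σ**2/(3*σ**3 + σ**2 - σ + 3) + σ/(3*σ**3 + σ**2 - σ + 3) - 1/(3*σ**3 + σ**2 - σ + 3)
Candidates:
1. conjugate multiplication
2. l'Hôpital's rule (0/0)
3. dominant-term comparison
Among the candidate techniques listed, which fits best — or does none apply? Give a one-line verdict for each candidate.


Diagnosis: dominant-term comparison — at large σ only the top-degree terms survive; compare the leading terms and the limit falls out.
- conjugate multiplication: there are no radicals in tension whose conjugate would simplify matters.
- l'Hôpital's rule (0/0) — no 0/0 form appears: written as one quotient, top and bottom both grow without bound, and the ratio is decided by their leading terms.
- dominant-term comparison: yes, a natural case for it.


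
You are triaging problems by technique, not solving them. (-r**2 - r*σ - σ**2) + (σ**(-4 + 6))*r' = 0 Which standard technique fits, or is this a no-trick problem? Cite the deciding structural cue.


Diagnosis: the homogeneous substitution — the slope is degree-zero homogeneous: the ratio substitution v = r/σ collapses it.


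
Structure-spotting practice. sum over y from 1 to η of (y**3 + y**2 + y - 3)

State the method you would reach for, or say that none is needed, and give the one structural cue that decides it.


Technique: no special technique — nothing telescopes and nothing is geometric; polynomial terms in y sum term by term.


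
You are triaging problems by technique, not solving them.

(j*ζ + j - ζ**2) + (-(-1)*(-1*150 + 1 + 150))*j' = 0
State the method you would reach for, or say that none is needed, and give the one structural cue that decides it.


Best approach: a linear integrating factor — the unknown enters only to the first power against a nonzero forcing term — the integrating-factor template applies directly.


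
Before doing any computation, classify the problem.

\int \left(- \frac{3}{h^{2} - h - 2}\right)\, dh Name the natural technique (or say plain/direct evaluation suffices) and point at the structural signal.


Verdict: partial fractions — a proper rational integrand over the factorable h^{2} - h - 2: partial fractions reduce it to elementary pieces.


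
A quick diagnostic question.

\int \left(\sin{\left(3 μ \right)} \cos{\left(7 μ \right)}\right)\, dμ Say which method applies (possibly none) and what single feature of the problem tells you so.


Best approach: a trigonometric identity — apply product-to-sum to \sin{\left(3 μ \right)} \cos{\left(7 μ \right)}: two clean single-angle terms replace one awkward product.


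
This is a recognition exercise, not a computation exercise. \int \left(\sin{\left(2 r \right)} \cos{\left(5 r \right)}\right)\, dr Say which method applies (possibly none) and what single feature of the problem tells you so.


Method: a trigonometric identity — the product \sin{\left(2 r \right)} \cos{\left(5 r \right)} converts to a sum of single-frequency sinusoids via the product-to-sum identity.


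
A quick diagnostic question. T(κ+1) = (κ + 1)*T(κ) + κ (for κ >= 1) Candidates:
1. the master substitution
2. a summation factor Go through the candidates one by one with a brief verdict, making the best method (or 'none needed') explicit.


Method: a summation factor — with the index-dependent coefficient κ + 1, dividing by the cumulative product turns the left side into a pure difference.
- the master substitution: the recursive argument is a shift of the index, not a fixed fraction of it.
- a summation factor: applicable, and directly so.


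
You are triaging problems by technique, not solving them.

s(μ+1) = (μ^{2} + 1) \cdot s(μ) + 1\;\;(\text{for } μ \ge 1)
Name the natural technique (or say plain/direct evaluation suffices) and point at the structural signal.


Method: a summation factor — the coefficient μ^{2} + 1 drifts with the index, so no fixed root exists; normalizing by the cumulative product telescopes it.


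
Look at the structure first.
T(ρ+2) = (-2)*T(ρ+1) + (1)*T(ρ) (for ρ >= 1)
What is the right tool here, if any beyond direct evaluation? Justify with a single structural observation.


Technique: the characteristic-root method — constant coefficients and linearity mean the ansatz r^ρ reduces it to solving the characteristic polynomial.


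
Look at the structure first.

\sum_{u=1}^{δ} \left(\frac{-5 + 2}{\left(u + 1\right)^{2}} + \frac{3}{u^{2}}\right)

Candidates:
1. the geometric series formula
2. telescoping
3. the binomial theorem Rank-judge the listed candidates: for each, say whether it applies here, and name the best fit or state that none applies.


Best approach: telescoping — spot the paired structure — each term adds \frac{3}{u^{2}} and subtracts its successor value, which the next term restores: the definition of a telescoping chain.
- the geometric series formula: no single multiplier carries one term to the next throughout the sum.
- telescoping: yes, a natural case for it.
- the binomial theorem — the summand does not match any term pattern of an expanded binomial power.


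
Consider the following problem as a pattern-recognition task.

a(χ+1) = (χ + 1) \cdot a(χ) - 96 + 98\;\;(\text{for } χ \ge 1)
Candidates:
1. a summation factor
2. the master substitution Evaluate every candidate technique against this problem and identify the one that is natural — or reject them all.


Verdict: a summation factor — because the multiplier χ + 1 is index-dependent, divide through by its running product and sum the resulting differences.
- a summation factor — a fit — the right tool for this form.
- the master substitution — with no divided-index recursive call, reindexing by powers of a base buys nothing.


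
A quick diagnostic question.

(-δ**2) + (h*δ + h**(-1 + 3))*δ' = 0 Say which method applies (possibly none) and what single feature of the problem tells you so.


Best approach: the homogeneous substitution — the slope's numerator and denominator share total degree; set v = δ/h and the equation drops to separable form. This can also be massaged into Bernoulli form (the roles of the variables may need exchanging); the homogeneous substitution avoids that setup.


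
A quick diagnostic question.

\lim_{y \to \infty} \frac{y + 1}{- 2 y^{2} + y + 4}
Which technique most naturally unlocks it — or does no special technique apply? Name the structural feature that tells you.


Technique: dominant-term comparison — growth-rate triage: the leading powers of y decide the limit, everything else is noise. Differentiating the expression as a single quotient would eventually settle it as well; matching dominant growth settles it immediately.


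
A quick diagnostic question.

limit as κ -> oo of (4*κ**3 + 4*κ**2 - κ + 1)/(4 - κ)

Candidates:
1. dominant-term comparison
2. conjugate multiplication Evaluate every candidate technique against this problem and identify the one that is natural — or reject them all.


Verdict: dominant-term comparison — as κ grows, only the highest-degree terms matter — compare leading terms and read the limit off.
- dominant-term comparison — applicable, and directly so.
- conjugate multiplication — multiplying by a conjugate would not remove any indeterminacy here.


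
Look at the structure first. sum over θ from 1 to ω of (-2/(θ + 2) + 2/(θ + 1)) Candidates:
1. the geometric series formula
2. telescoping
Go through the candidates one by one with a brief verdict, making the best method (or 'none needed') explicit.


Technique: telescoping — each term adds 2/(θ + 1) and subtracts the same expression advanced one index; that subtracted piece cancels against the next term's added copy — only the boundary terms survive.
- the geometric series formula: the term-to-term ratio changes with the index, so the geometric formula cannot close it.
- telescoping: yes, a natural case for it.


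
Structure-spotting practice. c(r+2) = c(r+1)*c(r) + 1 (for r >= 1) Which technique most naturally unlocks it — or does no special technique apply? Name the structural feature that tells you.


Best approach: no special technique — the new term depends nonlinearly on the old ones, which disqualifies every superposition-based technique.


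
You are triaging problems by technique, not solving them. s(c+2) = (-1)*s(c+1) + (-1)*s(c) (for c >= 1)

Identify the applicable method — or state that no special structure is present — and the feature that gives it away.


Best approach: the characteristic-root method — this is the constant-coefficient homogeneous case — the whole solution in c reduces to a polynomial's roots.


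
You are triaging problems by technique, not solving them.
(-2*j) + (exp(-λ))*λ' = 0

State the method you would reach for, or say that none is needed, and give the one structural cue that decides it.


Best approach: separation of variables — all dependence on the two variables factors apart, the defining separable shape. The cross-partial test also passes here (vacuously, each side single-variable); the potential-function route would work, separation is simply more immediate.


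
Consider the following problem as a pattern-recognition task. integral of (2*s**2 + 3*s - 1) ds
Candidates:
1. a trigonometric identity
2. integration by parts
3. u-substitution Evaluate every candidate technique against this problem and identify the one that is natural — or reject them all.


Best approach: no special technique — a term-by-term power-rule job in s; no substitution or rearrangement earns its keep here.
- a trigonometric identity: no sine or cosine appears, so there is nothing for a trigonometric identity to act on.
- integration by parts: parts would only shuffle a directly integrable integrand.
- u-substitution — any workable substitution here is cosmetic — the integrand is already in directly integrable form.


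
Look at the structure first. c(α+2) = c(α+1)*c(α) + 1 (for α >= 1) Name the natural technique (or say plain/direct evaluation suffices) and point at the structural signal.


Method: no special technique — the update rule curves (it is not linear in the unknown sequence), so no superposition-based closed form attaches — iterate or study it directly.


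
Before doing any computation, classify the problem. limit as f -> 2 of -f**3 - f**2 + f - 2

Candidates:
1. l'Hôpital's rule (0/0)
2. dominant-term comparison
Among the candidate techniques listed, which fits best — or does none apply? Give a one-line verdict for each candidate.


Diagnosis: no special technique — the expression is continuous at the evaluation point — substitute directly; no indeterminate form appears.
- l'Hôpital's rule (0/0): substituting the point produces a determinate value, not a 0 over 0 clash.
- dominant-term comparison: no ranking of term growth rates resolves the limit here.


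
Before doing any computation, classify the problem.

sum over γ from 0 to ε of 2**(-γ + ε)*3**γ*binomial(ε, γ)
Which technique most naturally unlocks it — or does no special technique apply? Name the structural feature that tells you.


Diagnosis: the binomial theorem — binomial(ε, γ) weighting matched powers of 3 and 2 is the expanded form of (3 + 2)^ε — fold it back up.


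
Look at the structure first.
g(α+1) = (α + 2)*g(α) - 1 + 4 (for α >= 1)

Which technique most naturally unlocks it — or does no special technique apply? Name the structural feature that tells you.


Diagnosis: a summation factor — first-order, linear, moving coefficient α + 2: the discrete analogue of an integrating factor handles it.


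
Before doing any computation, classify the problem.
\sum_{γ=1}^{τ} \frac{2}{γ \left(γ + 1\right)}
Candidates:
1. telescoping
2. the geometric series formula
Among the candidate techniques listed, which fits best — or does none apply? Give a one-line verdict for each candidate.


Method: telescoping — after splitting \frac{2}{γ \left(γ + 1\right)} into partial fractions, the pieces are shifted copies of one function and cancel telescopically.
- telescoping: applicable, and directly so.
- the geometric series formula: dividing successive terms gives an index-dependent quantity, not a constant.


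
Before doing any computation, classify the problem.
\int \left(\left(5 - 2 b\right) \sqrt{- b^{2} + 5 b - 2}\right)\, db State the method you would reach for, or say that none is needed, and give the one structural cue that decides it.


Verdict: u-substitution — gathered as a product, the integrand carries the factor 5 - 2 b — up to a constant, the derivative of the inner expression - b^{2} + 5 b - 2 — so u = - b^{2} + 5 b - 2 collapses the integral.


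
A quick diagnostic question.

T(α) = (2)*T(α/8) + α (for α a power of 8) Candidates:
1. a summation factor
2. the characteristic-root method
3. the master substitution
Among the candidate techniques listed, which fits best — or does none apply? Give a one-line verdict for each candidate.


Method: the master substitution — recursion at α/8 is multiplicative in the index; logarithmic reindexing via α = 8^m linearizes it.
- a summation factor: the recursion divides its index rather than shifting it — there is no previous-term chain for a summation factor to telescope.
- the characteristic-root method — a divided-index call is not the fixed-shift linear shape that characteristic roots solve.
- the master substitution: a fit — the right tool for this form.


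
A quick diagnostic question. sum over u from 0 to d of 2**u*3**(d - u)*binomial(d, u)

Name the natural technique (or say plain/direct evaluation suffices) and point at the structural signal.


Technique: the binomial theorem — terms weighting binomial(d, u) against matched powers of 2 and 3 reassemble into (2 + 3)^d by the binomial theorem.


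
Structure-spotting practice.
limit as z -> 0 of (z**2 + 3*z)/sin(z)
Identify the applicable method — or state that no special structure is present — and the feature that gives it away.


Technique: l'Hôpital's rule (0/0) — numerator and denominator both vanish at 0 — a genuine 0/0 form, which is exactly when l'Hôpital applies. Known elementary limits would finish this too — the rule just bypasses the case analysis.


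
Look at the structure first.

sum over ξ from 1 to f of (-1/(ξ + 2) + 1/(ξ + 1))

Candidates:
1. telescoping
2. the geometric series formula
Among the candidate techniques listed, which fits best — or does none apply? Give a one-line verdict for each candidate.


Technique: telescoping — difference-of-shifts structure (each term adds 1/(ξ + 1), then subtracts its one-index-advanced value, which the following term adds back) leaves only the first and last pieces standing.
- telescoping: a fit — the right tool for this form.
- the geometric series formula: there is no constant term-to-term ratio.


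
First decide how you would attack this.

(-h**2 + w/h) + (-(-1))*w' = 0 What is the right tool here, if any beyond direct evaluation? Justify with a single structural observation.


Verdict: a linear integrating factor — linear in the unknown with genuine forcing: multiply through by the exponential of the integrated coefficient and the left side closes into one derivative.


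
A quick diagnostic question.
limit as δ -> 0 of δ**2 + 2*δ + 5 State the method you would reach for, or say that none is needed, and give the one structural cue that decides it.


Verdict: no special technique — nothing blocks direct substitution at 0: plug in and finish.


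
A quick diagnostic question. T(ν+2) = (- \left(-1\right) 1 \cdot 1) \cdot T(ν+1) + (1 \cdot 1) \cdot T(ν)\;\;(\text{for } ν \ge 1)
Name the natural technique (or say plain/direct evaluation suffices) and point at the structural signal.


Technique: the characteristic-root method — fixed numeric weights on consecutive terms and no forcing term added: the root method in its home territory.


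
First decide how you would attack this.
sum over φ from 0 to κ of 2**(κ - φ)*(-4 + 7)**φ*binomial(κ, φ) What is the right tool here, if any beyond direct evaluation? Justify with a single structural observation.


Diagnosis: the binomial theorem — the binomial coefficients weight matched powers of (-4 + 7) and 2, which is exactly the expansion of a binomial power.


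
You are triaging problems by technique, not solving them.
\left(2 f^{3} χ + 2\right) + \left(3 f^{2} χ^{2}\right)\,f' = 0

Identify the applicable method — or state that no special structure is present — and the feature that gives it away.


Diagnosis: the exact-equation method — the mixed-partials test passes for 2 f^{3} χ + 2 and 3 f^{2} χ^{2}, so a potential function exists as presented.


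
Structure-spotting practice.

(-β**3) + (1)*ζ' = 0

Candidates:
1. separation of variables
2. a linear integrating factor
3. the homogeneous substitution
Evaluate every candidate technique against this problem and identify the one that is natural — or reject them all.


Best approach: no special technique — solved for the derivative, ζ never appears on the right — this is a direct integration in β, not a differential-equations problem at heart.
- separation of variables — any separation here is vacuous (nothing depends on the unknown); direct integration is the honest label.
- a linear integrating factor — the linear template holds only trivially here (the unknown is absent, so the coefficient is zero) — the method is not the natural label.
- the homogeneous substitution: the slope changes under joint rescaling, failing the degree-zero test.


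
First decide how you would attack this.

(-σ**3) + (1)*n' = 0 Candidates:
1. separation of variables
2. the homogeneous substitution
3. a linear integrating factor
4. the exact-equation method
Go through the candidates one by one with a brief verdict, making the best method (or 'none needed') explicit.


Technique: no special technique — with n absent the equation is not coupled at all: direct integration in σ.
- separation of variables — any separation here is vacuous (nothing depends on the unknown); direct integration is the honest label.
- the homogeneous substitution: the slope changes under joint rescaling, failing the degree-zero test.
- a linear integrating factor: the linear template holds only trivially here (the unknown is absent, so the coefficient is zero) — the method is not the natural label.
- the exact-equation method: no dependence on the unknown anywhere: exactness is a label without content here.


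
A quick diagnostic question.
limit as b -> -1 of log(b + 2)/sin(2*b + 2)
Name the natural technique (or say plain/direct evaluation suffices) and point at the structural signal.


Verdict: l'Hôpital's rule (0/0) — the 0/0 form at -1 is the signature situation for l'Hôpital's rule. A first-order expansion at the point is an equally standard path; the rule packages it.


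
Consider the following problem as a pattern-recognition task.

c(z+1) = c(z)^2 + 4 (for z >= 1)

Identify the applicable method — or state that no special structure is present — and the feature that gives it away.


Method: no special technique — the update rule curves (it is not linear in the unknown sequence), so no superposition-based closed form attaches — iterate or study it directly.


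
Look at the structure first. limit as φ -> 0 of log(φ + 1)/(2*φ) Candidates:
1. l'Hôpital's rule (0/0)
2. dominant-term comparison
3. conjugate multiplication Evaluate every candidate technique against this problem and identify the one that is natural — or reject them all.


Best approach: l'Hôpital's rule (0/0) — substituting 0 gives 0 over 0; differentiate top and bottom once and re-evaluate. A local series expansion at the point resolves it as well; the rule is the packaged version of that step.
- l'Hôpital's rule (0/0) — yes, a natural case for it.
- dominant-term comparison — this limit is not decided by comparing polynomial growth at infinity.
- conjugate multiplication — multiplying by a conjugate would not remove any indeterminacy here.


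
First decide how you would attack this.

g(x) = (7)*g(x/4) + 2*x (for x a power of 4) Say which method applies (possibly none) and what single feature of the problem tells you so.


Technique: the master substitution — the recursive call is at index x/4 rather than a shift, a divide-and-conquer shape — substituting x = 4^m linearizes it.


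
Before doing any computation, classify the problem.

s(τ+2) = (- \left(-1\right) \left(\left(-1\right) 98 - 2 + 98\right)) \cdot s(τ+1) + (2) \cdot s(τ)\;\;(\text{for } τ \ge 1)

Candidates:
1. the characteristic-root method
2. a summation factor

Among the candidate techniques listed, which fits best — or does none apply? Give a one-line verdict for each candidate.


Method: the characteristic-root method — try a geometric ansatz r^τ: constant coefficients turn the recurrence into one polynomial equation in r.
- the characteristic-root method: yes — fits the structure here.
- a summation factor — the recurrence reaches back more than one step, outside the first-order family a summation factor normalizes.


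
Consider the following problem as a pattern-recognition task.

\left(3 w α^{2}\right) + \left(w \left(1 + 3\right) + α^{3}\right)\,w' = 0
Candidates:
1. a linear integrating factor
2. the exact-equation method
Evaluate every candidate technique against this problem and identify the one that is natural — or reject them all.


Best approach: the exact-equation method — because the two cross partials coincide, the form is conservative as written — recover its potential in (α, w).
- a linear integrating factor: a nonlinear term in the unknown puts this outside the integrating-factor template.
- the exact-equation method: applies; the problem has the shape this method handles.


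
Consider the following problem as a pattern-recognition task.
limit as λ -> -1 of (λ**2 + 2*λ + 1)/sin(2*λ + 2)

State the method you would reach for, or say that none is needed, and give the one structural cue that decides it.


Diagnosis: l'Hôpital's rule (0/0) — plug in -1: top and bottom both hit zero, so differentiate each and retry. One could equally expand both pieces locally and compare leading terms; the rule does that in one stroke.


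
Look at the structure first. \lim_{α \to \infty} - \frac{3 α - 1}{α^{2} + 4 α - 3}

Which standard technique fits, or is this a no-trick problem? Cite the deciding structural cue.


Technique: dominant-term comparison — growth-rate triage: the leading powers of α decide the limit, everything else is noise. Differentiating the expression as a single quotient would eventually settle it as well; matching dominant growth settles it immediately.


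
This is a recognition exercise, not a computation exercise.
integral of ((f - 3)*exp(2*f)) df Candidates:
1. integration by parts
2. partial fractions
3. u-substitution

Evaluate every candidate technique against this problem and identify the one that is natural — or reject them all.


Method: integration by parts — a polynomial f - 3 against the kernel exp(2*f) is the signature bounded-ladder case for integration by parts.
- integration by parts: applies; the problem has the shape this method handles.
- partial fractions: there is no rational-function structure to decompose.
- u-substitution — no subexpression of the integrand serves as a whole-integral substitution inner — individual terms may offer their own, but none carries its derivative as a factor of the full integrand; a working change of variable would have to be constructed from outside the expression.


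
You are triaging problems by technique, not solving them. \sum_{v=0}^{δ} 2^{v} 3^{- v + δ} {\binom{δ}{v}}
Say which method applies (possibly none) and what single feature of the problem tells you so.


Diagnosis: the binomial theorem — {\binom{δ}{v}} weighting matched powers of 2 and 3 is the expanded form of (2 + 3)^δ — fold it back up.


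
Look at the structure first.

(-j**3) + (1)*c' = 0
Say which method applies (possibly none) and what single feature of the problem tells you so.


Diagnosis: no special technique — with c absent the equation is not coupled at all: direct integration in j.


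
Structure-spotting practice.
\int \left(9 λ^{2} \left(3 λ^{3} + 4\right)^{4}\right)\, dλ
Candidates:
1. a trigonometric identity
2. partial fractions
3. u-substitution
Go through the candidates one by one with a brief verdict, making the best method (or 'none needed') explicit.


Diagnosis: u-substitution — a chain-rule shadow: 9 λ^{2} alongside a function of 3 λ^{3} + 4 means u = 3 λ^{3} + 4 unwinds the composition in one step. Expanding everything out would also get there; the substitution is the systematic route.
- a trigonometric identity — no sine or cosine appears, so there is nothing for a trigonometric identity to act on.
- partial fractions: there is no rational-function structure to decompose.
- u-substitution: yes, a natural case for it.


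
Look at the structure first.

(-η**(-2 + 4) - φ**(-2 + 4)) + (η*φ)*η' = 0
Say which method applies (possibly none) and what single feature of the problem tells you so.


Verdict: the homogeneous substitution — scaling φ and η together leaves the slope fixed — it depends only on η/φ, so substitute the ratio. A Bernoulli substitution is a fair alternative on this equation directly; the homogeneous reading takes it as given.


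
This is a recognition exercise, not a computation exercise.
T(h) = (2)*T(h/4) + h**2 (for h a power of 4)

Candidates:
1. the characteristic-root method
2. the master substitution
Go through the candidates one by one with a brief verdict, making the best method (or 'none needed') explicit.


Diagnosis: the master substitution — the call at h/4 makes this multiplicative recursion; the master-style substitution converts it to additive.
- the characteristic-root method: the recursion divides its index rather than shifting it — outside the constant-shift family the root method covers.
- the master substitution — applicable, and directly so.


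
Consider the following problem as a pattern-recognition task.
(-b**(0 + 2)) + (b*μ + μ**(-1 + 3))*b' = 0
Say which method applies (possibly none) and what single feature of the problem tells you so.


Method: the homogeneous substitution — the slope's numerator and denominator have matching total degree, so it depends only on b/μ and the ratio substitution collapses it. Rewriting — with the variables' roles exchanged where the shape demands it — would expose a Bernoulli structure too; the homogeneous substitution simply reads the degrees directly.


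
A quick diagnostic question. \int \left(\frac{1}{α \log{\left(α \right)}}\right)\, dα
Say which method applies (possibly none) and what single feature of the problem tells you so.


Diagnosis: u-substitution — everything non-trivial happens through the inner expression \log{\left(α \right)}, and its derivative accounts for the remaining factor up to a constant, so set u = \log{\left(α \right)}.


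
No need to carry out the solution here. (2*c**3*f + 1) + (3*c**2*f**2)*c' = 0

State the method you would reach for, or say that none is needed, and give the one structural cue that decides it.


Technique: the exact-equation method — 2*c**3*f + 1 and 3*c**2*f**2 pass the exactness check on the nose, so no integrating factor in f or c is needed at all.


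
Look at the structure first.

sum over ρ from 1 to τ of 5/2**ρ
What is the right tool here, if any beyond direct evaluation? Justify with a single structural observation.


Diagnosis: the geometric series formula — consecutive terms stand in a fixed index-free ratio — the geometric sum formula closes it.


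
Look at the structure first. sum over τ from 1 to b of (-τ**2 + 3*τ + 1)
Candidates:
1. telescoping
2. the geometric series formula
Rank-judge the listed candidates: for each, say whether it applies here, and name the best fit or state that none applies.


Diagnosis: no special technique — the sum is polynomial through and through; closed forms for each power of τ finish it directly.
- telescoping — neither a shifted-difference shape nor integer-spaced poles are present.
- the geometric series formula: the term-to-term ratio drifts with the index — the one thing the geometric formula cannot absorb.


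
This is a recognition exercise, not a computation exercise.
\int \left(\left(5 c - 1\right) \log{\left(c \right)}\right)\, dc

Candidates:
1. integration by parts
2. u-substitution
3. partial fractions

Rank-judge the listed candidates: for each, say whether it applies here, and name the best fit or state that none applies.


Best approach: integration by parts — take \log{\left(c \right)} as the piece to differentiate: what remains is a power-rule integral in disguise.
- integration by parts — yes — fits the structure here.
- u-substitution: no subexpression of the integrand serves as a whole-integral substitution inner — individual terms may offer their own, but none carries its derivative as a factor of the full integrand; a working change of variable would have to be constructed from outside the expression.
- partial fractions: the expression is not a ratio of polynomials that decomposes further.


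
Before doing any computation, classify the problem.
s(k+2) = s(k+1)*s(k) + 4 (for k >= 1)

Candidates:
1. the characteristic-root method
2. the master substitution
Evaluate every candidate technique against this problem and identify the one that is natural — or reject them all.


Technique: no special technique — a nonlinear dependence on earlier terms breaks linearity, and with it every superposition-based closed form.
- the characteristic-root method — nonlinearity rules out exponential-mode superposition from the start.
- the master substitution — the recursion steps by a constant offset, so exponential reindexing is pointless.


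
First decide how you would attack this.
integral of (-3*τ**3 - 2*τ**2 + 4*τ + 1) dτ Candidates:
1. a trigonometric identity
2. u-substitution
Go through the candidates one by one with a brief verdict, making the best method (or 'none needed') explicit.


Verdict: no special technique — nothing composite, nothing rational, nothing trigonometric — each constant-multiple power of τ integrates by the power rule alone.
- a trigonometric identity — no sine or cosine appears, so there is nothing for a trigonometric identity to act on.
- u-substitution: any workable substitution here is cosmetic — the integrand is already in directly integrable form.


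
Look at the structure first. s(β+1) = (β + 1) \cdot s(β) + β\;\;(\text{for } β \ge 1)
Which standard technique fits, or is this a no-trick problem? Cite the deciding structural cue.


Technique: a summation factor — one step of memory with a weight β + 1 that changes as the index grows — the summation-factor construction is built for this.


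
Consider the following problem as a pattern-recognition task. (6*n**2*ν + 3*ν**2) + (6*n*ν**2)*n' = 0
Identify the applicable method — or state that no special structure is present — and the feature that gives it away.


Verdict: the exact-equation method — equality of cross partials is the green light — assemble the potential function term by term.


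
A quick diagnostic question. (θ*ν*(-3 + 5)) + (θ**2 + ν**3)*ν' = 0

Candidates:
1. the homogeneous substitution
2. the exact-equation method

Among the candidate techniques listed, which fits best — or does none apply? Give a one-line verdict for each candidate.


Diagnosis: the exact-equation method — the cross partial derivatives of θ*ν*(-3 + 5) and θ**2 + ν**3 agree, so the left side is the total differential of one potential in θ and ν.
- the homogeneous substitution — the ratio substitution does not collapse this equation.
- the exact-equation method: yes, a natural case for it.


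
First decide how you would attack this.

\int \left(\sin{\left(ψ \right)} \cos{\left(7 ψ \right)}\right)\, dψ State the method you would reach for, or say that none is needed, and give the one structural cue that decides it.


Method: a trigonometric identity — the identity turns \sin{\left(ψ \right)} \cos{\left(7 ψ \right)} into two lone cosines/sines, each trivially integrable.


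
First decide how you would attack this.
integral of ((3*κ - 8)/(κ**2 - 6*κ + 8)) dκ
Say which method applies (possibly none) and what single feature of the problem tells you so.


Method: partial fractions — the bottom, κ**2 - 6*κ + 8, comes apart into simple factors, and a proper rational function over split factors decomposes.
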